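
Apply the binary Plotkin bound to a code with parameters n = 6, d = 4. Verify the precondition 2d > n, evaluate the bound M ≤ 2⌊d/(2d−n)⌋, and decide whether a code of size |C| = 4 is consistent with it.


Plotkin bound M ≤ 4; given |C| = 4 ≤ bound (satisfied).

Check applicability: 2d = 8, n = 6.
2d − n = 2 > 0, so Plotkin applies.
Compute d/(2d−n) = 4/2 ≈ 2.0000.
⌊d/(2d−n)⌋ = 2.
Plotkin bound: M ≤ 2·2 = 4.
Given |C| = 4, check: satisfied.
This |C| is at the Plotkin bound.


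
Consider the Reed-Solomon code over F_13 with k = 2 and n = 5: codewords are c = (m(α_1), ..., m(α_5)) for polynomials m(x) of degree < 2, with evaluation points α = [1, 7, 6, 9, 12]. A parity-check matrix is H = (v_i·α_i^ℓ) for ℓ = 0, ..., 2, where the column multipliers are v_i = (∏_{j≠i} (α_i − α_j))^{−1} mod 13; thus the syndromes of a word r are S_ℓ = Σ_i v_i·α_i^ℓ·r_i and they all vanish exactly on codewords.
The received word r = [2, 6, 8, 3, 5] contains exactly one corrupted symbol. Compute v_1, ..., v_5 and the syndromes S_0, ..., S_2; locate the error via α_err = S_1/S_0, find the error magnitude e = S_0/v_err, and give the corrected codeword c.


S = (7, 3, 5), error at position 3, error magnitude e = 7, c = [2, 6, 1, 3, 5].

Step 1: column multipliers v_i = (∏_{j≠i}(α_i − α_j))^{−1} mod 13.
  i = 1 (α = 1): (1−7)(1−6)(1−9)(1−12) = (−6)·(−5)·(−8)·(−11) = 2640 ≡ 1, so v_1 = 1^{−1} = 1 (mod 13).
  i = 2 (α = 7): (7−1)(7−6)(7−9)(7−12) = 6·1·(−2)·(−5) = 60 ≡ 8, so v_2 = 8^{−1} = 5 (mod 13).
  i = 3 (α = 6): (6−1)(6−7)(6−9)(6−12) = 5·(−1)·(−3)·(−6) = −90 ≡ 1, so v_3 = 1^{−1} = 1 (mod 13).
  i = 4 (α = 9): (9−1)(9−7)(9−6)(9−12) = 8·2·3·(−3) = −144 ≡ 12, so v_4 = 12^{−1} = 12 (mod 13).
  i = 5 (α = 12): (12−1)(12−7)(12−6)(12−9) = 11·5·6·3 = 990 ≡ 2, so v_5 = 2^{−1} = 7 (mod 13).
  v = [1, 5, 1, 12, 7].
Step 2: syndromes of r = [2, 6, 8, 3, 5] (all sums mod 13).
  S_0 = Σ v_i r_i = 1·2 + 5·6 + 1·8 + 12·3 + 7·5 = 111 ≡ 7.
  S_1 = Σ v_i α_i r_i = 1·1·2 + 5·7·6 + 1·6·8 + 12·9·3 + 7·12·5 = 1004 ≡ 3.
  α_i^2 mod 13 = [1, 10, 10, 3, 1].
  S_2 = Σ v_i α_i^2 r_i = 1·1·2 + 5·10·6 + 1·10·8 + 12·3·3 + 7·1·5 = 525 ≡ 5.
  S = (7, 3, 5) ≠ 0, so r is not a codeword (an error is present).
Step 3: locate the error. For a single error e at position i, S_ℓ = v_i·e·α_i^ℓ, so α_err = S_1/S_0.
  S_0^{−1} = 7^{−1} = 2 (mod 13), so α_err = 3·2 = 6 ≡ 6 = α_3. Error position i = 3.
  Consistency check: S_2/S_1 = 5·9 = 45 ≡ 6 = α_err ✓ (single-error assumption holds).
Step 4: error magnitude e = S_0/v_3 = S_0·∏_{j≠3}(α_3 − α_j) = 7·1 = 7 ≡ 7 (mod 13).
Step 5: correct position 3: c_3 = r_3 − e = 8 − 7 ≡ 1 (mod 13). Hence c = [2, 6, 1, 3, 5].
  Check: interpolating c through the α_i gives m(x) = 10 + 5·x (degree < 2) with m(α_i) = c_i for every i, so c is indeed a codeword.


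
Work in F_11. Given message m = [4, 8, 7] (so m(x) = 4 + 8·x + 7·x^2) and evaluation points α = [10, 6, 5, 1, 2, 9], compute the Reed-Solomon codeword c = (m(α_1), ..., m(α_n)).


c = [3, 7, 10, 8, 4, 5]

Message polynomial: m(x) = 4 + 8·x + 7·x^2 (mod 11).
For each evaluation point α_i, compute m(α_i) mod 11:
  α_1 = 10: Horner steps 7 → 1 → 3, so m(10) = 3.
  α_2 = 6: Horner steps 7 → 6 → 7, so m(6) = 7.
  α_3 = 5: Horner steps 7 → 10 → 10, so m(5) = 10.
  α_4 = 1: Horner steps 7 → 4 → 8, so m(1) = 8.
  α_5 = 2: Horner steps 7 → 0 → 4, so m(2) = 4.
  α_6 = 9: Horner steps 7 → 5 → 5, so m(9) = 5.
Codeword c = [3, 7, 10, 8, 4, 5] ∈ F_11^6.


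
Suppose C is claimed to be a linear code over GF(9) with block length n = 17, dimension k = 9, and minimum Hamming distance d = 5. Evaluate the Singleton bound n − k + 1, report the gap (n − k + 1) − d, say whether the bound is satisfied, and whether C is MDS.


Singleton RHS = n − k + 1 = 9, slack = 4, bound satisfied, not MDS.

Singleton bound: d ≤ n − k + 1.
Here n = 17, k = 9, so n − k + 1 = 9.
Given d = 5, check d ≤ 9: YES.
Slack = (n − k + 1) − d = 4.
The code is NOT MDS (slack = 4 > 0).
Description: the claimed parameters are [17, 9, 5]_9; such a code would be non-MDS.


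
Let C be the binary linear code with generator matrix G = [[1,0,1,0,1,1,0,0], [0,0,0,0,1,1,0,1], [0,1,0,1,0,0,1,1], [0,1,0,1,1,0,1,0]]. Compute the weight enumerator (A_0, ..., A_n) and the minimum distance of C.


Weight distribution: A_0 = 1, A_1 = 1, A_2 = 1, A_3 = 3, A_4 = 4, A_5 = 3, A_6 = 1, A_7 = 1, A_8 = 1. Minimum distance d = 1.

Enumerate all 2^4 = 16 messages m ∈ F_2^4.
For each, compute codeword c = mG in F_2^8, then tally its weight.
  m = 0000 → c = 00000000, weight = 0.
  m = 1000 → c = 10101100, weight = 4.
  m = 0100 → c = 00001101, weight = 3.
  m = 1100 → c = 10100001, weight = 3.
  m = 0010 → c = 01010011, weight = 4.
  m = 1010 → c = 11111111, weight = 8.
  m = 0110 → c = 01011110, weight = 5.
  m = 1110 → c = 11110010, weight = 5.
  m = 0001 → c = 01011010, weight = 4.
  m = 1001 → c = 11110110, weight = 6.
  m = 0101 → c = 01010111, weight = 5.
  m = 1101 → c = 11111011, weight = 7.
  m = 0011 → c = 00001001, weight = 2.
  m = 1011 → c = 10100101, weight = 4.
  m = 0111 → c = 00000100, weight = 1.
  m = 1111 → c = 10101000, weight = 3.
Tally weights:
  weight 0: 1 codewords.
  weight 1: 1 codewords.
  weight 2: 1 codewords.
  weight 3: 3 codewords.
  weight 4: 4 codewords.
  weight 5: 3 codewords.
  weight 6: 1 codewords.
  weight 7: 1 codewords.
  weight 8: 1 codewords.
Minimum distance d = smallest w > 0 with A_w > 0 = 1.
Sanity: Σ A_w = 16 = 2^4 = 16 ✓.


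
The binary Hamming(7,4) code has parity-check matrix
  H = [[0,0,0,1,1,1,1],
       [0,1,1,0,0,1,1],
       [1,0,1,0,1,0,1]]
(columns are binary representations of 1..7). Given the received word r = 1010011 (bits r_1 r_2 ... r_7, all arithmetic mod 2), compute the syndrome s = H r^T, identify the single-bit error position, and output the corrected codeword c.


s = (0, 1, 1)^T, error position = 3, corrected codeword c = 1000011

Compute s = H r^T mod 2 one row at a time:
  s_1 = 0 + 0 + 1 + 1 = 2 ≡ 0 (mod 2).
  s_2 = 0 + 1 + 1 + 1 = 3 ≡ 1 (mod 2).
  s_3 = 1 + 1 + 0 + 1 = 3 ≡ 1 (mod 2).
s = (0, 1, 1)^T — this equals column 3 of H (binary 011), so error is at position 3.
Correct: flip bit 3 of r = 1010011 to get c = 1000011.


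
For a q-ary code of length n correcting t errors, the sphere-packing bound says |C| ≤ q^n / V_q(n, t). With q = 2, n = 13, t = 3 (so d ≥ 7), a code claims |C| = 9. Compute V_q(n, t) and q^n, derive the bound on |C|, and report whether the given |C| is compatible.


V_q(n, t) = 378, q^n = 8192, Hamming bound = 21, |C| = 9 ≤ bound (satisfied).

Step 1: Compute V_q(n, t) = Σ_{j=0}^3 C(n, j) (q−1)^j.
  j = 0: C(13,0)·(1)^0 = 1·1 = 1.
  j = 1: C(13,1)·(1)^1 = 13·1 = 13.
  j = 2: C(13,2)·(1)^2 = 78·1 = 78.
  j = 3: C(13,3)·(1)^3 = 286·1 = 286.
  V_q(n, t) = 1 + 13 + 78 + 286 = 378.
Step 2: q^n = 2^13 = 8192.
Step 3: Hamming bound ⌊q^n / V_q(n,t)⌋ = ⌊8192/378⌋ = 21.
Step 4: Compare |C| = 9 to 21: satisfied.
The claimed |C| lies below the Hamming bound.


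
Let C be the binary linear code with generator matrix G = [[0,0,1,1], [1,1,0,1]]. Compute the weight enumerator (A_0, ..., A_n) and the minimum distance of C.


Weight distribution: A_0 = 1, A_2 = 1, A_3 = 2. Minimum distance d = 2.

Enumerate all 2^2 = 4 messages m ∈ F_2^2.
For each, compute codeword c = mG in F_2^4, then tally its weight.
  m = 00 → c = 0000, weight = 0.
  m = 10 → c = 0011, weight = 2.
  m = 01 → c = 1101, weight = 3.
  m = 11 → c = 1110, weight = 3.
Tally weights:
  weight 0: 1 codewords.
  weight 2: 1 codewords.
  weight 3: 2 codewords.
Minimum distance d = smallest w > 0 with A_w > 0 = 2.
Sanity: Σ A_w = 4 = 2^2 = 4 ✓.


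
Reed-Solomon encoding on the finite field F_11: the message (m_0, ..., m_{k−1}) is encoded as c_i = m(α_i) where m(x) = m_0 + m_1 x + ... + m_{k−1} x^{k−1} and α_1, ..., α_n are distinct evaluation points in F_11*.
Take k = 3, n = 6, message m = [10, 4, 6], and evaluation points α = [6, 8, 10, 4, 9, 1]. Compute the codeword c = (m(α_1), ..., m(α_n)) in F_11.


c = [8, 8, 1, 1, 4, 9]

Message polynomial: m(x) = 10 + 4·x + 6·x^2 (mod 11).
For each evaluation point α_i, compute m(α_i) mod 11:
  α_1 = 6: Horner steps 6 → 7 → 8, so m(6) = 8.
  α_2 = 8: Horner steps 6 → 8 → 8, so m(8) = 8.
  α_3 = 10: Horner steps 6 → 9 → 1, so m(10) = 1.
  α_4 = 4: Horner steps 6 → 6 → 1, so m(4) = 1.
  α_5 = 9: Horner steps 6 → 3 → 4, so m(9) = 4.
  α_6 = 1: Horner steps 6 → 10 → 9, so m(1) = 9.
Codeword c = [8, 8, 1, 1, 4, 9] ∈ F_11^6.


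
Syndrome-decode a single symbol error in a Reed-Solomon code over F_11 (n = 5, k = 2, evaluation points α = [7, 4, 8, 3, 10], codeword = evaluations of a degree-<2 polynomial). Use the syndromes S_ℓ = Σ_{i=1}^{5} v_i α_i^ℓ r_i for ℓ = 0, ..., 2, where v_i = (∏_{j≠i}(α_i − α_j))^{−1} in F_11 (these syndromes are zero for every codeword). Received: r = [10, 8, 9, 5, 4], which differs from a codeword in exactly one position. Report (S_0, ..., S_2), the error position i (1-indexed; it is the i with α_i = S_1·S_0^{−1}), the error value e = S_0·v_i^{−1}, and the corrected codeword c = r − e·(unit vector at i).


S = (5, 2, 3), error at position 1, error magnitude e = 4, c = [6, 8, 9, 5, 4].

Step 1: column multipliers v_i = (∏_{j≠i}(α_i − α_j))^{−1} mod 11.
  i = 1 (α = 7): (7−4)(7−8)(7−3)(7−10) = 3·(−1)·4·(−3) = 36 ≡ 3, so v_1 = 3^{−1} = 4 (mod 11).
  i = 2 (α = 4): (4−7)(4−8)(4−3)(4−10) = (−3)·(−4)·1·(−6) = −72 ≡ 5, so v_2 = 5^{−1} = 9 (mod 11).
  i = 3 (α = 8): (8−7)(8−4)(8−3)(8−10) = 1·4·5·(−2) = −40 ≡ 4, so v_3 = 4^{−1} = 3 (mod 11).
  i = 4 (α = 3): (3−7)(3−4)(3−8)(3−10) = (−4)·(−1)·(−5)·(−7) = 140 ≡ 8, so v_4 = 8^{−1} = 7 (mod 11).
  i = 5 (α = 10): (10−7)(10−4)(10−8)(10−3) = 3·6·2·7 = 252 ≡ 10, so v_5 = 10^{−1} = 10 (mod 11).
  v = [4, 9, 3, 7, 10].
Step 2: syndromes of r = [10, 8, 9, 5, 4] (all sums mod 11).
  S_0 = Σ v_i r_i = 4·10 + 9·8 + 3·9 + 7·5 + 10·4 = 214 ≡ 5.
  S_1 = Σ v_i α_i r_i = 4·7·10 + 9·4·8 + 3·8·9 + 7·3·5 + 10·10·4 = 1289 ≡ 2.
  α_i^2 mod 11 = [5, 5, 9, 9, 1].
  S_2 = Σ v_i α_i^2 r_i = 4·5·10 + 9·5·8 + 3·9·9 + 7·9·5 + 10·1·4 = 1158 ≡ 3.
  S = (5, 2, 3) ≠ 0, so r is not a codeword (an error is present).
Step 3: locate the error. For a single error e at position i, S_ℓ = v_i·e·α_i^ℓ, so α_err = S_1/S_0.
  S_0^{−1} = 5^{−1} = 9 (mod 11), so α_err = 2·9 = 18 ≡ 7 = α_1. Error position i = 1.
  Consistency check: S_2/S_1 = 3·6 = 18 ≡ 7 = α_err ✓ (single-error assumption holds).
Step 4: error magnitude e = S_0/v_1 = S_0·∏_{j≠1}(α_1 − α_j) = 5·3 = 15 ≡ 4 (mod 11).
Step 5: correct position 1: c_1 = r_1 − e = 10 − 4 ≡ 6 (mod 11). Hence c = [6, 8, 9, 5, 4].
  Check: interpolating c through the α_i gives m(x) = 7 + 3·x (degree < 2) with m(α_i) = c_i for every i, so c is indeed a codeword.


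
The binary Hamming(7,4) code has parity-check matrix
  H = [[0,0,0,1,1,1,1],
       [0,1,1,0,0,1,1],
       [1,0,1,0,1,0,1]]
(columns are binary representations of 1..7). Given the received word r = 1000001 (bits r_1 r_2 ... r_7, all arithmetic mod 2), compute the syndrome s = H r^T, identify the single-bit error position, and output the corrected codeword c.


s = (1, 1, 0)^T, error position = 6, corrected codeword c = 1000011

Compute s = H r^T mod 2 one row at a time:
  s_1 = 0 + 0 + 0 + 1 = 1 ≡ 1 (mod 2).
  s_2 = 0 + 0 + 0 + 1 = 1 ≡ 1 (mod 2).
  s_3 = 1 + 0 + 0 + 1 = 2 ≡ 0 (mod 2).
s = (1, 1, 0)^T — this equals column 6 of H (binary 110), so error is at position 6.
Correct: flip bit 6 of r = 1000001 to get c = 1000011.


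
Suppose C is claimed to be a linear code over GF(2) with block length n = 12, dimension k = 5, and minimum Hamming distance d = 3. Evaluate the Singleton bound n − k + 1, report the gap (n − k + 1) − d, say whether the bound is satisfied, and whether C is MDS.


Singleton RHS = n − k + 1 = 8, slack = 5, bound satisfied, not MDS.

Singleton bound: d ≤ n − k + 1.
Here n = 12, k = 5, so n − k + 1 = 8.
Given d = 3, check d ≤ 8: YES.
Slack = (n − k + 1) − d = 5.
The code is NOT MDS (slack = 5 > 0).
Description: the claimed parameters are [12, 5, 3]_2; such a code would be non-MDS.


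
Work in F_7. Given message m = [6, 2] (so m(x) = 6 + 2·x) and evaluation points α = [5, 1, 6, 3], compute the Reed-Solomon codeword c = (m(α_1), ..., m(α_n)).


c = [2, 1, 4, 5]

Message polynomial: m(x) = 6 + 2·x (mod 7).
For each evaluation point α_i, compute m(α_i) mod 7:
  α_1 = 5: Horner steps 2 → 2, so m(5) = 2.
  α_2 = 1: Horner steps 2 → 1, so m(1) = 1.
  α_3 = 6: Horner steps 2 → 4, so m(6) = 4.
  α_4 = 3: Horner steps 2 → 5, so m(3) = 5.
Codeword c = [2, 1, 4, 5] ∈ F_7^4.


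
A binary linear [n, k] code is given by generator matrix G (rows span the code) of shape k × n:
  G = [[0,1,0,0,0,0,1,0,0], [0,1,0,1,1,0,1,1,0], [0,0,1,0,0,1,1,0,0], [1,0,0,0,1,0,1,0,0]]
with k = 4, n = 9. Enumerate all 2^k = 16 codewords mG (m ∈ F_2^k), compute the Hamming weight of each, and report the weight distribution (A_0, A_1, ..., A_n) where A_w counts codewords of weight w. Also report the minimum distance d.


Weight distribution: A_0 = 1, A_2 = 1, A_3 = 5, A_4 = 3, A_5 = 2, A_6 = 3, A_7 = 1. Minimum distance d = 2.

Enumerate all 2^4 = 16 messages m ∈ F_2^4.
For each, compute codeword c = mG in F_2^9, then tally its weight.
  m = 0000 → c = 000000000, weight = 0.
  m = 1000 → c = 010000100, weight = 2.
  m = 0100 → c = 010110110, weight = 5.
  m = 1100 → c = 000110010, weight = 3.
  m = 0010 → c = 001001100, weight = 3.
  m = 1010 → c = 011001000, weight = 3.
  m = 0110 → c = 011111010, weight = 6.
  m = 1110 → c = 001111110, weight = 6.
  m = 0001 → c = 100010100, weight = 3.
  m = 1001 → c = 110010000, weight = 3.
  m = 0101 → c = 110100010, weight = 4.
  m = 1101 → c = 100100110, weight = 4.
  m = 0011 → c = 101011000, weight = 4.
  m = 1011 → c = 111011100, weight = 6.
  m = 0111 → c = 111101110, weight = 7.
  m = 1111 → c = 101101010, weight = 5.
Tally weights:
  weight 0: 1 codewords.
  weight 2: 1 codewords.
  weight 3: 5 codewords.
  weight 4: 3 codewords.
  weight 5: 2 codewords.
  weight 6: 3 codewords.
  weight 7: 1 codewords.
Minimum distance d = smallest w > 0 with A_w > 0 = 2.
Sanity: Σ A_w = 16 = 2^4 = 16 ✓.


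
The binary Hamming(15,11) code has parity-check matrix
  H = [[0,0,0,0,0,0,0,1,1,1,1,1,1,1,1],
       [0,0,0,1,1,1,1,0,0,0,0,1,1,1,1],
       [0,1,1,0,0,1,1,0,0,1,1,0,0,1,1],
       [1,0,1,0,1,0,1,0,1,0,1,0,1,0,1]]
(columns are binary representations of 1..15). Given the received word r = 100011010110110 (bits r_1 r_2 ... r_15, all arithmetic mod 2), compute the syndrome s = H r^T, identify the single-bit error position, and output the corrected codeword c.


s = (1, 0, 0, 0)^T, error position = 8, corrected codeword c = 100011000110110

Compute s = H r^T mod 2 one row at a time:
  s_1 = 1 + 0 + 1 + 1 + 0 + 1 + 1 + 0 = 5 ≡ 1 (mod 2).
  s_2 = 0 + 1 + 1 + 0 + 0 + 1 + 1 + 0 = 4 ≡ 0 (mod 2).
  s_3 = 0 + 0 + 1 + 0 + 1 + 1 + 1 + 0 = 4 ≡ 0 (mod 2).
  s_4 = 1 + 0 + 1 + 0 + 0 + 1 + 1 + 0 = 4 ≡ 0 (mod 2).
s = (1, 0, 0, 0)^T — this equals column 8 of H (binary 1000), so error is at position 8.
Correct: flip bit 8 of r = 100011010110110 to get c = 100011000110110.


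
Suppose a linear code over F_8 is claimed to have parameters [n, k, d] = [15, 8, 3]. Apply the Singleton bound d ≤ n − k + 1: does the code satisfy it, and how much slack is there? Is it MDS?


Singleton RHS = n − k + 1 = 8, slack = 5, bound satisfied, not MDS.

Singleton bound: d ≤ n − k + 1.
Here n = 15, k = 8, so n − k + 1 = 8.
Given d = 3, check d ≤ 8: YES.
Slack = (n − k + 1) − d = 5.
The code is NOT MDS (slack = 5 > 0).
Description: the claimed parameters are [15, 8, 3]_8; such a code would be non-MDS.


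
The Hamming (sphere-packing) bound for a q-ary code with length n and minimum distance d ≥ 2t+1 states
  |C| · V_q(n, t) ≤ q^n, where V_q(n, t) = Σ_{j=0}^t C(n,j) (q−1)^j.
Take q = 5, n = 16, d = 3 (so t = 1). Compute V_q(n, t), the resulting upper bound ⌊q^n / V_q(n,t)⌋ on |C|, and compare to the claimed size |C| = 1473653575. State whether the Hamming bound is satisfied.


V_q(n, t) = 65, q^n = 152587890625, Hamming bound = 2347506009, |C| = 1473653575 ≤ bound (satisfied).

Step 1: Compute V_q(n, t) = Σ_{j=0}^1 C(n, j) (q−1)^j.
  j = 0: C(16,0)·(4)^0 = 1·1 = 1.
  j = 1: C(16,1)·(4)^1 = 16·4 = 64.
  V_q(n, t) = 1 + 64 = 65.
Step 2: q^n = 5^16 = 152587890625.
Step 3: Hamming bound ⌊q^n / V_q(n,t)⌋ = ⌊152587890625/65⌋ = 2347506009.
Step 4: Compare |C| = 1473653575 to 2347506009: satisfied.
The claimed |C| lies below the Hamming bound.


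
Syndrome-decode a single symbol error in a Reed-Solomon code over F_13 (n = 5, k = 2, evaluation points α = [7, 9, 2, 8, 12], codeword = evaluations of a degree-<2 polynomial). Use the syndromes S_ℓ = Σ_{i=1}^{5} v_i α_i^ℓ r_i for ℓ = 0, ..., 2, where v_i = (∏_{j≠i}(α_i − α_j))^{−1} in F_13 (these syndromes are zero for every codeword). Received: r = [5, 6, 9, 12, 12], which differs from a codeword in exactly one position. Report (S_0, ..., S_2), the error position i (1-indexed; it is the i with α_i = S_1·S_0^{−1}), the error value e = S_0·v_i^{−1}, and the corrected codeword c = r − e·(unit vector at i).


S = (12, 1, 12), error at position 5, error magnitude e = 11, c = [5, 6, 9, 12, 1].

Step 1: column multipliers v_i = (∏_{j≠i}(α_i − α_j))^{−1} mod 13.
  i = 1 (α = 7): (7−9)(7−2)(7−8)(7−12) = (−2)·5·(−1)·(−5) = −50 ≡ 2, so v_1 = 2^{−1} = 7 (mod 13).
  i = 2 (α = 9): (9−7)(9−2)(9−8)(9−12) = 2·7·1·(−3) = −42 ≡ 10, so v_2 = 10^{−1} = 4 (mod 13).
  i = 3 (α = 2): (2−7)(2−9)(2−8)(2−12) = (−5)·(−7)·(−6)·(−10) = 2100 ≡ 7, so v_3 = 7^{−1} = 2 (mod 13).
  i = 4 (α = 8): (8−7)(8−9)(8−2)(8−12) = 1·(−1)·6·(−4) = 24 ≡ 11, so v_4 = 11^{−1} = 6 (mod 13).
  i = 5 (α = 12): (12−7)(12−9)(12−2)(12−8) = 5·3·10·4 = 600 ≡ 2, so v_5 = 2^{−1} = 7 (mod 13).
  v = [7, 4, 2, 6, 7].
Step 2: syndromes of r = [5, 6, 9, 12, 12] (all sums mod 13).
  S_0 = Σ v_i r_i = 7·5 + 4·6 + 2·9 + 6·12 + 7·12 = 233 ≡ 12.
  S_1 = Σ v_i α_i r_i = 7·7·5 + 4·9·6 + 2·2·9 + 6·8·12 + 7·12·12 = 2081 ≡ 1.
  α_i^2 mod 13 = [10, 3, 4, 12, 1].
  S_2 = Σ v_i α_i^2 r_i = 7·10·5 + 4·3·6 + 2·4·9 + 6·12·12 + 7·1·12 = 1442 ≡ 12.
  S = (12, 1, 12) ≠ 0, so r is not a codeword (an error is present).
Step 3: locate the error. For a single error e at position i, S_ℓ = v_i·e·α_i^ℓ, so α_err = S_1/S_0.
  S_0^{−1} = 12^{−1} = 12 (mod 13), so α_err = 1·12 = 12 ≡ 12 = α_5. Error position i = 5.
  Consistency check: S_2/S_1 = 12·1 = 12 ≡ 12 = α_err ✓ (single-error assumption holds).
Step 4: error magnitude e = S_0/v_5 = S_0·∏_{j≠5}(α_5 − α_j) = 12·2 = 24 ≡ 11 (mod 13).
Step 5: correct position 5: c_5 = r_5 − e = 12 − 11 ≡ 1 (mod 13). Hence c = [5, 6, 9, 12, 1].
  Check: interpolating c through the α_i gives m(x) = 8 + 7·x (degree < 2) with m(α_i) = c_i for every i, so c is indeed a codeword.


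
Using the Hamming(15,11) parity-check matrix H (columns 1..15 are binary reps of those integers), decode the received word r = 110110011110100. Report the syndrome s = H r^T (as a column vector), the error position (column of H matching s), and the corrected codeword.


s = (1, 1, 1, 1)^T, error position = 15, corrected codeword c = 110110011110101

Compute s = H r^T mod 2 one row at a time:
  s_1 = 1 + 1 + 1 + 1 + 0 + 1 + 0 + 0 = 5 ≡ 1 (mod 2).
  s_2 = 1 + 1 + 0 + 0 + 0 + 1 + 0 + 0 = 3 ≡ 1 (mod 2).
  s_3 = 1 + 0 + 0 + 0 + 1 + 1 + 0 + 0 = 3 ≡ 1 (mod 2).
  s_4 = 1 + 0 + 1 + 0 + 1 + 1 + 1 + 0 = 5 ≡ 1 (mod 2).
s = (1, 1, 1, 1)^T — this equals column 15 of H (binary 1111), so error is at position 15.
Correct: flip bit 15 of r = 110110011110100 to get c = 110110011110101.


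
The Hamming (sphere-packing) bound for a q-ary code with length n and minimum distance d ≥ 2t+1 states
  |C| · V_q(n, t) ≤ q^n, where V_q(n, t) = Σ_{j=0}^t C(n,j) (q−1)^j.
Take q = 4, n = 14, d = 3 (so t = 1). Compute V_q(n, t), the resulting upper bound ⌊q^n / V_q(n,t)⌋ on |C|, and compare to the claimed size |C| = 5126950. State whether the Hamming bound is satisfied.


V_q(n, t) = 43, q^n = 268435456, Hamming bound = 6242685, |C| = 5126950 ≤ bound (satisfied).

Step 1: Compute V_q(n, t) = Σ_{j=0}^1 C(n, j) (q−1)^j.
  j = 0: C(14,0)·(3)^0 = 1·1 = 1.
  j = 1: C(14,1)·(3)^1 = 14·3 = 42.
  V_q(n, t) = 1 + 42 = 43.
Step 2: q^n = 4^14 = 268435456.
Step 3: Hamming bound ⌊q^n / V_q(n,t)⌋ = ⌊268435456/43⌋ = 6242685.
Step 4: Compare |C| = 5126950 to 6242685: satisfied.
The claimed |C| lies below the Hamming bound.


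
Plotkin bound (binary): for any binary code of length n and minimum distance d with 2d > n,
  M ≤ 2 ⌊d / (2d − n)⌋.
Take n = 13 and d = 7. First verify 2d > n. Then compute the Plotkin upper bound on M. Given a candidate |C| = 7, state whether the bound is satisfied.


Plotkin bound M ≤ 14; given |C| = 7 ≤ bound (satisfied).

Check applicability: 2d = 14, n = 13.
2d − n = 1 > 0, so Plotkin applies.
Compute d/(2d−n) = 7/1 ≈ 7.0000.
⌊d/(2d−n)⌋ = 7.
Plotkin bound: M ≤ 2·7 = 14.
Given |C| = 7, check: satisfied.
This |C| is below the Plotkin bound.


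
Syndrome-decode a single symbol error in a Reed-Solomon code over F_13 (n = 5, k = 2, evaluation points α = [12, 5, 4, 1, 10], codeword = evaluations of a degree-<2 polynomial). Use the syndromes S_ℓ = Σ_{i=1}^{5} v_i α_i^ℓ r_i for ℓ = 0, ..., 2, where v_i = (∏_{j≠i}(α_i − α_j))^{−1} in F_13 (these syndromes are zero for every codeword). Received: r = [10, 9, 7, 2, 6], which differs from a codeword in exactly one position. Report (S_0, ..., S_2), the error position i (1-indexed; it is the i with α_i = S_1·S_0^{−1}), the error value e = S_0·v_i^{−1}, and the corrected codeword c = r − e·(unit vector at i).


S = (8, 8, 8), error at position 4, error magnitude e = 1, c = [10, 9, 7, 1, 6].

Step 1: column multipliers v_i = (∏_{j≠i}(α_i − α_j))^{−1} mod 13.
  i = 1 (α = 12): (12−5)(12−4)(12−1)(12−10) = 7·8·11·2 = 1232 ≡ 10, so v_1 = 10^{−1} = 4 (mod 13).
  i = 2 (α = 5): (5−12)(5−4)(5−1)(5−10) = (−7)·1·4·(−5) = 140 ≡ 10, so v_2 = 10^{−1} = 4 (mod 13).
  i = 3 (α = 4): (4−12)(4−5)(4−1)(4−10) = (−8)·(−1)·3·(−6) = −144 ≡ 12, so v_3 = 12^{−1} = 12 (mod 13).
  i = 4 (α = 1): (1−12)(1−5)(1−4)(1−10) = (−11)·(−4)·(−3)·(−9) = 1188 ≡ 5, so v_4 = 5^{−1} = 8 (mod 13).
  i = 5 (α = 10): (10−12)(10−5)(10−4)(10−1) = (−2)·5·6·9 = −540 ≡ 6, so v_5 = 6^{−1} = 11 (mod 13).
  v = [4, 4, 12, 8, 11].
Step 2: syndromes of r = [10, 9, 7, 2, 6] (all sums mod 13).
  S_0 = Σ v_i r_i = 4·10 + 4·9 + 12·7 + 8·2 + 11·6 = 242 ≡ 8.
  S_1 = Σ v_i α_i r_i = 4·12·10 + 4·5·9 + 12·4·7 + 8·1·2 + 11·10·6 = 1672 ≡ 8.
  α_i^2 mod 13 = [1, 12, 3, 1, 9].
  S_2 = Σ v_i α_i^2 r_i = 4·1·10 + 4·12·9 + 12·3·7 + 8·1·2 + 11·9·6 = 1334 ≡ 8.
  S = (8, 8, 8) ≠ 0, so r is not a codeword (an error is present).
Step 3: locate the error. For a single error e at position i, S_ℓ = v_i·e·α_i^ℓ, so α_err = S_1/S_0.
  S_0^{−1} = 8^{−1} = 5 (mod 13), so α_err = 8·5 = 40 ≡ 1 = α_4. Error position i = 4.
  Consistency check: S_2/S_1 = 8·5 = 40 ≡ 1 = α_err ✓ (single-error assumption holds).
Step 4: error magnitude e = S_0/v_4 = S_0·∏_{j≠4}(α_4 − α_j) = 8·5 = 40 ≡ 1 (mod 13).
Step 5: correct position 4: c_4 = r_4 − e = 2 − 1 ≡ 1 (mod 13). Hence c = [10, 9, 7, 1, 6].
  Check: interpolating c through the α_i gives m(x) = 12 + 2·x (degree < 2) with m(α_i) = c_i for every i, so c is indeed a codeword.


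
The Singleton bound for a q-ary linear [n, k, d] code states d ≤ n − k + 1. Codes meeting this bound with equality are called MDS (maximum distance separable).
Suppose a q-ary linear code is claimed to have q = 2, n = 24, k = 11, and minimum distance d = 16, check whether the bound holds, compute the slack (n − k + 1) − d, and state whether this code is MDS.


Singleton RHS = n − k + 1 = 14, slack = -2, bound violated (no such code; not MDS).

Singleton bound: d ≤ n − k + 1.
Here n = 24, k = 11, so n − k + 1 = 14.
Given d = 16, check d ≤ 14: NO.
Slack = (n − k + 1) − d = -2.
The slack is negative: d = 16 exceeds n − k + 1 = 14 by 2, so the Singleton bound is violated and no linear [24, 11, 16]_2 code can exist. In particular it is not MDS (MDS requires d = n − k + 1 exactly).
Description: the claimed parameters are [24, 11, 16]_2; such a code would be impossible (violates the Singleton bound).


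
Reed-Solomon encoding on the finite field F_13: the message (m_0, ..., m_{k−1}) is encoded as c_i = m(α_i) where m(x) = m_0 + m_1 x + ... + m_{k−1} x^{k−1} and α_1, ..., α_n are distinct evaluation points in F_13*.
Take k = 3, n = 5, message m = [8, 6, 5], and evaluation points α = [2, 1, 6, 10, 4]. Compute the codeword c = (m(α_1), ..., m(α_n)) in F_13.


c = [1, 6, 3, 9, 8]

Message polynomial: m(x) = 8 + 6·x + 5·x^2 (mod 13).
For each evaluation point α_i, compute m(α_i) mod 13:
  α_1 = 2: Horner steps 5 → 3 → 1, so m(2) = 1.
  α_2 = 1: Horner steps 5 → 11 → 6, so m(1) = 6.
  α_3 = 6: Horner steps 5 → 10 → 3, so m(6) = 3.
  α_4 = 10: Horner steps 5 → 4 → 9, so m(10) = 9.
  α_5 = 4: Horner steps 5 → 0 → 8, so m(4) = 8.
Codeword c = [1, 6, 3, 9, 8] ∈ F_13^5.


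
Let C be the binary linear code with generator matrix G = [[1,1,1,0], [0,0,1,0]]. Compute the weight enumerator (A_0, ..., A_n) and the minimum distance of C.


Weight distribution: A_0 = 1, A_1 = 1, A_2 = 1, A_3 = 1. Minimum distance d = 1.

Enumerate all 2^2 = 4 messages m ∈ F_2^2.
For each, compute codeword c = mG in F_2^4, then tally its weight.
  m = 00 → c = 0000, weight = 0.
  m = 10 → c = 1110, weight = 3.
  m = 01 → c = 0010, weight = 1.
  m = 11 → c = 1100, weight = 2.
Tally weights:
  weight 0: 1 codewords.
  weight 1: 1 codewords.
  weight 2: 1 codewords.
  weight 3: 1 codewords.
Minimum distance d = smallest w > 0 with A_w > 0 = 1.
Sanity: Σ A_w = 4 = 2^2 = 4 ✓.


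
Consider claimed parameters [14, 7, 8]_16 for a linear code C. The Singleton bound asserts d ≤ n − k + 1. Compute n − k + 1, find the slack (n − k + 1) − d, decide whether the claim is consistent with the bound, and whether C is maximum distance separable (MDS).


Singleton RHS = n − k + 1 = 8, slack = 0, bound satisfied, MDS.

Singleton bound: d ≤ n − k + 1.
Here n = 14, k = 7, so n − k + 1 = 8.
Given d = 8, check d ≤ 8: YES.
Slack = (n − k + 1) − d = 0.
The code is MDS (slack = 0).
Description: the claimed parameters are [14, 7, 8]_16; such a code would be MDS (meets Singleton bound).


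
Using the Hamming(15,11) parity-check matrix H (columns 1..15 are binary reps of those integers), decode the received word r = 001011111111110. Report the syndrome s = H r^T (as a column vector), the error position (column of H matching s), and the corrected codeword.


s = (1, 0, 0, 0)^T, error position = 8, corrected codeword c = 001011101111110

Compute s = H r^T mod 2 one row at a time:
  s_1 = 1 + 1 + 1 + 1 + 1 + 1 + 1 + 0 = 7 ≡ 1 (mod 2).
  s_2 = 0 + 1 + 1 + 1 + 1 + 1 + 1 + 0 = 6 ≡ 0 (mod 2).
  s_3 = 0 + 1 + 1 + 1 + 1 + 1 + 1 + 0 = 6 ≡ 0 (mod 2).
  s_4 = 0 + 1 + 1 + 1 + 1 + 1 + 1 + 0 = 6 ≡ 0 (mod 2).
s = (1, 0, 0, 0)^T — this equals column 8 of H (binary 1000), so error is at position 8.
Correct: flip bit 8 of r = 001011111111110 to get c = 001011101111110.


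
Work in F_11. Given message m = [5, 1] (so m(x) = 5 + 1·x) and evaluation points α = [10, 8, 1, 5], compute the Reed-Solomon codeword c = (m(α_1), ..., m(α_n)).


c = [4, 2, 6, 10]

Message polynomial: m(x) = 5 + 1·x (mod 11).
For each evaluation point α_i, compute m(α_i) mod 11:
  α_1 = 10: Horner steps 1 → 4, so m(10) = 4.
  α_2 = 8: Horner steps 1 → 2, so m(8) = 2.
  α_3 = 1: Horner steps 1 → 6, so m(1) = 6.
  α_4 = 5: Horner steps 1 → 10, so m(5) = 10.
Codeword c = [4, 2, 6, 10] ∈ F_11^4.


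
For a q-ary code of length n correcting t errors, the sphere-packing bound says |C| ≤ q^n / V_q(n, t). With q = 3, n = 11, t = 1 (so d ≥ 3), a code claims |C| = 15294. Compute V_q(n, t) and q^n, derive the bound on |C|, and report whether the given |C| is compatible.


V_q(n, t) = 23, q^n = 177147, Hamming bound = 7702, |C| = 15294 > bound (violated).

Step 1: Compute V_q(n, t) = Σ_{j=0}^1 C(n, j) (q−1)^j.
  j = 0: C(11,0)·(2)^0 = 1·1 = 1.
  j = 1: C(11,1)·(2)^1 = 11·2 = 22.
  V_q(n, t) = 1 + 22 = 23.
Step 2: q^n = 3^11 = 177147.
Step 3: Hamming bound ⌊q^n / V_q(n,t)⌋ = ⌊177147/23⌋ = 7702.
Step 4: Compare |C| = 15294 to 7702: violated.
The claimed |C| lies above the Hamming bound, so no 3-ary code of length 11 with d ≥ 3 can have 15294 codewords.


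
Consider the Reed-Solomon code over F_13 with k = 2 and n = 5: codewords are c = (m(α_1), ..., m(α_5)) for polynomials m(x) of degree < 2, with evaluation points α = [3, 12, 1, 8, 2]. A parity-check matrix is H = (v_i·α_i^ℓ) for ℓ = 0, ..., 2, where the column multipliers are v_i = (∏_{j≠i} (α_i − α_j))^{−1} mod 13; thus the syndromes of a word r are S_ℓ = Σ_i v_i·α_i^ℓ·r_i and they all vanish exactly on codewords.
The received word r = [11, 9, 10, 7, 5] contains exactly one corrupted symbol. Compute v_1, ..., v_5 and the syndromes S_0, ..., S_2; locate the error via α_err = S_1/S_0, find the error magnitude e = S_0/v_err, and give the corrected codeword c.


S = (8, 3, 6), error at position 5, error magnitude e = 1, c = [11, 9, 10, 7, 4].

Step 1: column multipliers v_i = (∏_{j≠i}(α_i − α_j))^{−1} mod 13.
  i = 1 (α = 3): (3−12)(3−1)(3−8)(3−2) = (−9)·2·(−5)·1 = 90 ≡ 12, so v_1 = 12^{−1} = 12 (mod 13).
  i = 2 (α = 12): (12−3)(12−1)(12−8)(12−2) = 9·11·4·10 = 3960 ≡ 8, so v_2 = 8^{−1} = 5 (mod 13).
  i = 3 (α = 1): (1−3)(1−12)(1−8)(1−2) = (−2)·(−11)·(−7)·(−1) = 154 ≡ 11, so v_3 = 11^{−1} = 6 (mod 13).
  i = 4 (α = 8): (8−3)(8−12)(8−1)(8−2) = 5·(−4)·7·6 = −840 ≡ 5, so v_4 = 5^{−1} = 8 (mod 13).
  i = 5 (α = 2): (2−3)(2−12)(2−1)(2−8) = (−1)·(−10)·1·(−6) = −60 ≡ 5, so v_5 = 5^{−1} = 8 (mod 13).
  v = [12, 5, 6, 8, 8].
Step 2: syndromes of r = [11, 9, 10, 7, 5] (all sums mod 13).
  S_0 = Σ v_i r_i = 12·11 + 5·9 + 6·10 + 8·7 + 8·5 = 333 ≡ 8.
  S_1 = Σ v_i α_i r_i = 12·3·11 + 5·12·9 + 6·1·10 + 8·8·7 + 8·2·5 = 1524 ≡ 3.
  α_i^2 mod 13 = [9, 1, 1, 12, 4].
  S_2 = Σ v_i α_i^2 r_i = 12·9·11 + 5·1·9 + 6·1·10 + 8·12·7 + 8·4·5 = 2125 ≡ 6.
  S = (8, 3, 6) ≠ 0, so r is not a codeword (an error is present).
Step 3: locate the error. For a single error e at position i, S_ℓ = v_i·e·α_i^ℓ, so α_err = S_1/S_0.
  S_0^{−1} = 8^{−1} = 5 (mod 13), so α_err = 3·5 = 15 ≡ 2 = α_5. Error position i = 5.
  Consistency check: S_2/S_1 = 6·9 = 54 ≡ 2 = α_err ✓ (single-error assumption holds).
Step 4: error magnitude e = S_0/v_5 = S_0·∏_{j≠5}(α_5 − α_j) = 8·5 = 40 ≡ 1 (mod 13).
Step 5: correct position 5: c_5 = r_5 − e = 5 − 1 ≡ 4 (mod 13). Hence c = [11, 9, 10, 7, 4].
  Check: interpolating c through the α_i gives m(x) = 3 + 7·x (degree < 2) with m(α_i) = c_i for every i, so c is indeed a codeword.


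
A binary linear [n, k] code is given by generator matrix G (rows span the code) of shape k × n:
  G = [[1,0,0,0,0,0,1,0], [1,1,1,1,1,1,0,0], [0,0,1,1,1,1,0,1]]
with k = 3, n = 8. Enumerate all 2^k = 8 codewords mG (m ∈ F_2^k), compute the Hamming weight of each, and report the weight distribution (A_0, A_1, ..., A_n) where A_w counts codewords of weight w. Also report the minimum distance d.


Weight distribution: A_0 = 1, A_2 = 1, A_3 = 2, A_5 = 1, A_6 = 2, A_7 = 1. Minimum distance d = 2.

Enumerate all 2^3 = 8 messages m ∈ F_2^3.
For each, compute codeword c = mG in F_2^8, then tally its weight.
  m = 000 → c = 00000000, weight = 0.
  m = 100 → c = 10000010, weight = 2.
  m = 010 → c = 11111100, weight = 6.
  m = 110 → c = 01111110, weight = 6.
  m = 001 → c = 00111101, weight = 5.
  m = 101 → c = 10111111, weight = 7.
  m = 011 → c = 11000001, weight = 3.
  m = 111 → c = 01000011, weight = 3.
Tally weights:
  weight 0: 1 codewords.
  weight 2: 1 codewords.
  weight 3: 2 codewords.
  weight 5: 1 codewords.
  weight 6: 2 codewords.
  weight 7: 1 codewords.
Minimum distance d = smallest w > 0 with A_w > 0 = 2.
Sanity: Σ A_w = 8 = 2^3 = 8 ✓.


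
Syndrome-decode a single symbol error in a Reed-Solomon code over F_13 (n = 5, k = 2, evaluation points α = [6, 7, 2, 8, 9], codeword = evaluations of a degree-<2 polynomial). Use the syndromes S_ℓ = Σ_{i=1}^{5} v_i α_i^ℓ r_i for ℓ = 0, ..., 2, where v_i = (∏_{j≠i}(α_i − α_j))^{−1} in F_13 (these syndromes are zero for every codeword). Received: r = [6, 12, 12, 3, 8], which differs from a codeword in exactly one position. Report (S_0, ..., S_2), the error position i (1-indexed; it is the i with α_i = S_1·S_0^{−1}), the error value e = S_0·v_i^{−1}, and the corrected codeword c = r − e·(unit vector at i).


S = (4, 2, 1), error at position 2, error magnitude e = 1, c = [6, 11, 12, 3, 8].

Step 1: column multipliers v_i = (∏_{j≠i}(α_i − α_j))^{−1} mod 13.
  i = 1 (α = 6): (6−7)(6−2)(6−8)(6−9) = (−1)·4·(−2)·(−3) = −24 ≡ 2, so v_1 = 2^{−1} = 7 (mod 13).
  i = 2 (α = 7): (7−6)(7−2)(7−8)(7−9) = 1·5·(−1)·(−2) = 10 ≡ 10, so v_2 = 10^{−1} = 4 (mod 13).
  i = 3 (α = 2): (2−6)(2−7)(2−8)(2−9) = (−4)·(−5)·(−6)·(−7) = 840 ≡ 8, so v_3 = 8^{−1} = 5 (mod 13).
  i = 4 (α = 8): (8−6)(8−7)(8−2)(8−9) = 2·1·6·(−1) = −12 ≡ 1, so v_4 = 1^{−1} = 1 (mod 13).
  i = 5 (α = 9): (9−6)(9−7)(9−2)(9−8) = 3·2·7·1 = 42 ≡ 3, so v_5 = 3^{−1} = 9 (mod 13).
  v = [7, 4, 5, 1, 9].
Step 2: syndromes of r = [6, 12, 12, 3, 8] (all sums mod 13).
  S_0 = Σ v_i r_i = 7·6 + 4·12 + 5·12 + 1·3 + 9·8 = 225 ≡ 4.
  S_1 = Σ v_i α_i r_i = 7·6·6 + 4·7·12 + 5·2·12 + 1·8·3 + 9·9·8 = 1380 ≡ 2.
  α_i^2 mod 13 = [10, 10, 4, 12, 3].
  S_2 = Σ v_i α_i^2 r_i = 7·10·6 + 4·10·12 + 5·4·12 + 1·12·3 + 9·3·8 = 1392 ≡ 1.
  S = (4, 2, 1) ≠ 0, so r is not a codeword (an error is present).
Step 3: locate the error. For a single error e at position i, S_ℓ = v_i·e·α_i^ℓ, so α_err = S_1/S_0.
  S_0^{−1} = 4^{−1} = 10 (mod 13), so α_err = 2·10 = 20 ≡ 7 = α_2. Error position i = 2.
  Consistency check: S_2/S_1 = 1·7 = 7 ≡ 7 = α_err ✓ (single-error assumption holds).
Step 4: error magnitude e = S_0/v_2 = S_0·∏_{j≠2}(α_2 − α_j) = 4·10 = 40 ≡ 1 (mod 13).
Step 5: correct position 2: c_2 = r_2 − e = 12 − 1 ≡ 11 (mod 13). Hence c = [6, 11, 12, 3, 8].
  Check: interpolating c through the α_i gives m(x) = 2 + 5·x (degree < 2) with m(α_i) = c_i for every i, so c is indeed a codeword.


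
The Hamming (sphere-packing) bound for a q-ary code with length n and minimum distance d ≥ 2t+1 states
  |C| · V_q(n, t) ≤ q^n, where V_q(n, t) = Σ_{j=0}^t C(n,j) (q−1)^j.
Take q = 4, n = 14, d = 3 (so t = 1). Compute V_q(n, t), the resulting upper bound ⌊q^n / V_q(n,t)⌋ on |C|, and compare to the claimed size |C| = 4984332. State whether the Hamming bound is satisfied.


V_q(n, t) = 43, q^n = 268435456, Hamming bound = 6242685, |C| = 4984332 ≤ bound (satisfied).

Step 1: Compute V_q(n, t) = Σ_{j=0}^1 C(n, j) (q−1)^j.
  j = 0: C(14,0)·(3)^0 = 1·1 = 1.
  j = 1: C(14,1)·(3)^1 = 14·3 = 42.
  V_q(n, t) = 1 + 42 = 43.
Step 2: q^n = 4^14 = 268435456.
Step 3: Hamming bound ⌊q^n / V_q(n,t)⌋ = ⌊268435456/43⌋ = 6242685.
Step 4: Compare |C| = 4984332 to 6242685: satisfied.
The claimed |C| lies below the Hamming bound.


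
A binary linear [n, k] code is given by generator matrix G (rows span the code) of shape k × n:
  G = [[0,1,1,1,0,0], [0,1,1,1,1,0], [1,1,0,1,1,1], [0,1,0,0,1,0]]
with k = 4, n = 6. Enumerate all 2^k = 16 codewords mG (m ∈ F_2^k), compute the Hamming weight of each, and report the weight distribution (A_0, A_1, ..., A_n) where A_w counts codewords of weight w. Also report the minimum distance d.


Weight distribution: A_0 = 1, A_1 = 2, A_2 = 2, A_3 = 4, A_4 = 5, A_5 = 2. Minimum distance d = 1.

Enumerate all 2^4 = 16 messages m ∈ F_2^4.
For each, compute codeword c = mG in F_2^6, then tally its weight.
  m = 0000 → c = 000000, weight = 0.
  m = 1000 → c = 011100, weight = 3.
  m = 0100 → c = 011110, weight = 4.
  m = 1100 → c = 000010, weight = 1.
  m = 0010 → c = 110111, weight = 5.
  m = 1010 → c = 101011, weight = 4.
  m = 0110 → c = 101001, weight = 3.
  m = 1110 → c = 110101, weight = 4.
  m = 0001 → c = 010010, weight = 2.
  m = 1001 → c = 001110, weight = 3.
  m = 0101 → c = 001100, weight = 2.
  m = 1101 → c = 010000, weight = 1.
  m = 0011 → c = 100101, weight = 3.
  m = 1011 → c = 111001, weight = 4.
  m = 0111 → c = 111011, weight = 5.
  m = 1111 → c = 100111, weight = 4.
Tally weights:
  weight 0: 1 codewords.
  weight 1: 2 codewords.
  weight 2: 2 codewords.
  weight 3: 4 codewords.
  weight 4: 5 codewords.
  weight 5: 2 codewords.
Minimum distance d = smallest w > 0 with A_w > 0 = 1.
Sanity: Σ A_w = 16 = 2^4 = 16 ✓.


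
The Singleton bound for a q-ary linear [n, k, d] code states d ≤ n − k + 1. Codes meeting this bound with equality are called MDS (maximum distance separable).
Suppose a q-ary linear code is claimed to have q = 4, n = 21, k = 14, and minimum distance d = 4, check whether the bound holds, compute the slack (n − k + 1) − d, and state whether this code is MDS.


Singleton RHS = n − k + 1 = 8, slack = 4, bound satisfied, not MDS.

Singleton bound: d ≤ n − k + 1.
Here n = 21, k = 14, so n − k + 1 = 8.
Given d = 4, check d ≤ 8: YES.
Slack = (n − k + 1) − d = 4.
The code is NOT MDS (slack = 4 > 0).
Description: the claimed parameters are [21, 14, 4]_4; such a code would be non-MDS.


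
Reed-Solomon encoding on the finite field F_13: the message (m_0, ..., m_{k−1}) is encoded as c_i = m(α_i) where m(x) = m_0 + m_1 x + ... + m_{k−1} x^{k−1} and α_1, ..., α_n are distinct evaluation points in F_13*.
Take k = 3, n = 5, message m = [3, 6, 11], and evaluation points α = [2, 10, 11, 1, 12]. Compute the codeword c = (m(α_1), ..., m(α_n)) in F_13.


c = [7, 6, 9, 7, 8]

Message polynomial: m(x) = 3 + 6·x + 11·x^2 (mod 13).
For each evaluation point α_i, compute m(α_i) mod 13:
  α_1 = 2: Horner steps 11 → 2 → 7, so m(2) = 7.
  α_2 = 10: Horner steps 11 → 12 → 6, so m(10) = 6.
  α_3 = 11: Horner steps 11 → 10 → 9, so m(11) = 9.
  α_4 = 1: Horner steps 11 → 4 → 7, so m(1) = 7.
  α_5 = 12: Horner steps 11 → 8 → 8, so m(12) = 8.
Codeword c = [7, 6, 9, 7, 8] ∈ F_13^5.


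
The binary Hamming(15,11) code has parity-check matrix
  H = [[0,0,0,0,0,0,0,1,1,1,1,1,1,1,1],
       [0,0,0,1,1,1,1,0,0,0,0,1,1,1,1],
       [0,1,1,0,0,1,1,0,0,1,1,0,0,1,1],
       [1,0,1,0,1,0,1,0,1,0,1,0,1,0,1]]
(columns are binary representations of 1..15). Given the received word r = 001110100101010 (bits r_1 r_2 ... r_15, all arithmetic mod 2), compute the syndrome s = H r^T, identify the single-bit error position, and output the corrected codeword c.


s = (1, 1, 0, 1)^T, error position = 13, corrected codeword c = 001110100101110

Compute s = H r^T mod 2 one row at a time:
  s_1 = 0 + 0 + 1 + 0 + 1 + 0 + 1 + 0 = 3 ≡ 1 (mod 2).
  s_2 = 1 + 1 + 0 + 1 + 1 + 0 + 1 + 0 = 5 ≡ 1 (mod 2).
  s_3 = 0 + 1 + 0 + 1 + 1 + 0 + 1 + 0 = 4 ≡ 0 (mod 2).
  s_4 = 0 + 1 + 1 + 1 + 0 + 0 + 0 + 0 = 3 ≡ 1 (mod 2).
s = (1, 1, 0, 1)^T — this equals column 13 of H (binary 1101), so error is at position 13.
Correct: flip bit 13 of r = 001110100101010 to get c = 001110100101110.
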